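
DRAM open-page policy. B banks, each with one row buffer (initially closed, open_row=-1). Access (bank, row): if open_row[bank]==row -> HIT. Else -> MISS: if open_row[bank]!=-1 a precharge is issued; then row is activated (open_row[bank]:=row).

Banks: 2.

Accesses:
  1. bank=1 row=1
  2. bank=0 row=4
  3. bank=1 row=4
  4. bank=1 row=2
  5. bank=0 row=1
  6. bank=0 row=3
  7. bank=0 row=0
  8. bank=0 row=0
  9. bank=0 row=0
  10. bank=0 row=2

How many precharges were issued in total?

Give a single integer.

Acc 1: bank1 row1 -> MISS (open row1); precharges=0
Acc 2: bank0 row4 -> MISS (open row4); precharges=0
Acc 3: bank1 row4 -> MISS (open row4); precharges=1
Acc 4: bank1 row2 -> MISS (open row2); precharges=2
Acc 5: bank0 row1 -> MISS (open row1); precharges=3
Acc 6: bank0 row3 -> MISS (open row3); precharges=4
Acc 7: bank0 row0 -> MISS (open row0); precharges=5
Acc 8: bank0 row0 -> HIT
Acc 9: bank0 row0 -> HIT
Acc 10: bank0 row2 -> MISS (open row2); precharges=6

Answer: 6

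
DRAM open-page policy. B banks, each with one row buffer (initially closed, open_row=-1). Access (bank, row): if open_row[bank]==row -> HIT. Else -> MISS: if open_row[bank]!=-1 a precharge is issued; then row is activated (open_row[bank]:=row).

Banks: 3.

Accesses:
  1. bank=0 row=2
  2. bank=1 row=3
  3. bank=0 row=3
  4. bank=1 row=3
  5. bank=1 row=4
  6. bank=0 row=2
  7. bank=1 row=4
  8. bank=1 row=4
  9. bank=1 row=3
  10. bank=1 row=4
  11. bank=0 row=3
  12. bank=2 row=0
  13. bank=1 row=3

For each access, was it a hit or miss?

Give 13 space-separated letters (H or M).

Answer: M M M H M M H H M M M M M

Derivation:
Acc 1: bank0 row2 -> MISS (open row2); precharges=0
Acc 2: bank1 row3 -> MISS (open row3); precharges=0
Acc 3: bank0 row3 -> MISS (open row3); precharges=1
Acc 4: bank1 row3 -> HIT
Acc 5: bank1 row4 -> MISS (open row4); precharges=2
Acc 6: bank0 row2 -> MISS (open row2); precharges=3
Acc 7: bank1 row4 -> HIT
Acc 8: bank1 row4 -> HIT
Acc 9: bank1 row3 -> MISS (open row3); precharges=4
Acc 10: bank1 row4 -> MISS (open row4); precharges=5
Acc 11: bank0 row3 -> MISS (open row3); precharges=6
Acc 12: bank2 row0 -> MISS (open row0); precharges=6
Acc 13: bank1 row3 -> MISS (open row3); precharges=7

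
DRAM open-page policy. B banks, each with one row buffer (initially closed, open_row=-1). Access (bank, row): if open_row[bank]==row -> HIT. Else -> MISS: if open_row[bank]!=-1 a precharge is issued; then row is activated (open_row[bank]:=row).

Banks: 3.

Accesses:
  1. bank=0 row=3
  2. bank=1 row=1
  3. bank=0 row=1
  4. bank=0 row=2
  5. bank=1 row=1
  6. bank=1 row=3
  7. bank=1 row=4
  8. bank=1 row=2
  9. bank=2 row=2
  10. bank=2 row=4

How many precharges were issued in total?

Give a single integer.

Answer: 6

Derivation:
Acc 1: bank0 row3 -> MISS (open row3); precharges=0
Acc 2: bank1 row1 -> MISS (open row1); precharges=0
Acc 3: bank0 row1 -> MISS (open row1); precharges=1
Acc 4: bank0 row2 -> MISS (open row2); precharges=2
Acc 5: bank1 row1 -> HIT
Acc 6: bank1 row3 -> MISS (open row3); precharges=3
Acc 7: bank1 row4 -> MISS (open row4); precharges=4
Acc 8: bank1 row2 -> MISS (open row2); precharges=5
Acc 9: bank2 row2 -> MISS (open row2); precharges=5
Acc 10: bank2 row4 -> MISS (open row4); precharges=6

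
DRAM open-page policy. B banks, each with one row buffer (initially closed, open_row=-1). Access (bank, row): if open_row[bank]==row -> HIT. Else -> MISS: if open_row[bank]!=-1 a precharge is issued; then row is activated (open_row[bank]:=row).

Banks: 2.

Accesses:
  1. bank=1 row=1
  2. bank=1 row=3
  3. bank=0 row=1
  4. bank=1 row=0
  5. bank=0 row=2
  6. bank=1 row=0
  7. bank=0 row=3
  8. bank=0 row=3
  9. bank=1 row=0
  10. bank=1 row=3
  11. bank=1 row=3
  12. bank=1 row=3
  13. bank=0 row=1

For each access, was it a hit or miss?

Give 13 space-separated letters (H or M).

Acc 1: bank1 row1 -> MISS (open row1); precharges=0
Acc 2: bank1 row3 -> MISS (open row3); precharges=1
Acc 3: bank0 row1 -> MISS (open row1); precharges=1
Acc 4: bank1 row0 -> MISS (open row0); precharges=2
Acc 5: bank0 row2 -> MISS (open row2); precharges=3
Acc 6: bank1 row0 -> HIT
Acc 7: bank0 row3 -> MISS (open row3); precharges=4
Acc 8: bank0 row3 -> HIT
Acc 9: bank1 row0 -> HIT
Acc 10: bank1 row3 -> MISS (open row3); precharges=5
Acc 11: bank1 row3 -> HIT
Acc 12: bank1 row3 -> HIT
Acc 13: bank0 row1 -> MISS (open row1); precharges=6

Answer: M M M M M H M H H M H H M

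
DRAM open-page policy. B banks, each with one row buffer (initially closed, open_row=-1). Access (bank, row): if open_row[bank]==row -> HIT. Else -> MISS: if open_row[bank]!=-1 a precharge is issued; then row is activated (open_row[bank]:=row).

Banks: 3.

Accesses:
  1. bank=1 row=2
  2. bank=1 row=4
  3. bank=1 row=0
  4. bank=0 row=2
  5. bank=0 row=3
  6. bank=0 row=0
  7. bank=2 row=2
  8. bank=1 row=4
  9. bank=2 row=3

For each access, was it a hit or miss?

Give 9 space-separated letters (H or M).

Acc 1: bank1 row2 -> MISS (open row2); precharges=0
Acc 2: bank1 row4 -> MISS (open row4); precharges=1
Acc 3: bank1 row0 -> MISS (open row0); precharges=2
Acc 4: bank0 row2 -> MISS (open row2); precharges=2
Acc 5: bank0 row3 -> MISS (open row3); precharges=3
Acc 6: bank0 row0 -> MISS (open row0); precharges=4
Acc 7: bank2 row2 -> MISS (open row2); precharges=4
Acc 8: bank1 row4 -> MISS (open row4); precharges=5
Acc 9: bank2 row3 -> MISS (open row3); precharges=6

Answer: M M M M M M M M M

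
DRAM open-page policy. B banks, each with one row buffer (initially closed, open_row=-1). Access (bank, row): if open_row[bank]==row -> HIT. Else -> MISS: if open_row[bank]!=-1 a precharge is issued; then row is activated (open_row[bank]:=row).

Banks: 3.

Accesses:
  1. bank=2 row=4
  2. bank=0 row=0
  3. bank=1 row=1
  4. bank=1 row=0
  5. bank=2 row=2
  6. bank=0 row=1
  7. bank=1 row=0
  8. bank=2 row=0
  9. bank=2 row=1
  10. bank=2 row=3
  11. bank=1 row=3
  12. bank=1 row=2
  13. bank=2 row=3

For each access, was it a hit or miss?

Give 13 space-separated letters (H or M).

Answer: M M M M M M H M M M M M H

Derivation:
Acc 1: bank2 row4 -> MISS (open row4); precharges=0
Acc 2: bank0 row0 -> MISS (open row0); precharges=0
Acc 3: bank1 row1 -> MISS (open row1); precharges=0
Acc 4: bank1 row0 -> MISS (open row0); precharges=1
Acc 5: bank2 row2 -> MISS (open row2); precharges=2
Acc 6: bank0 row1 -> MISS (open row1); precharges=3
Acc 7: bank1 row0 -> HIT
Acc 8: bank2 row0 -> MISS (open row0); precharges=4
Acc 9: bank2 row1 -> MISS (open row1); precharges=5
Acc 10: bank2 row3 -> MISS (open row3); precharges=6
Acc 11: bank1 row3 -> MISS (open row3); precharges=7
Acc 12: bank1 row2 -> MISS (open row2); precharges=8
Acc 13: bank2 row3 -> HIT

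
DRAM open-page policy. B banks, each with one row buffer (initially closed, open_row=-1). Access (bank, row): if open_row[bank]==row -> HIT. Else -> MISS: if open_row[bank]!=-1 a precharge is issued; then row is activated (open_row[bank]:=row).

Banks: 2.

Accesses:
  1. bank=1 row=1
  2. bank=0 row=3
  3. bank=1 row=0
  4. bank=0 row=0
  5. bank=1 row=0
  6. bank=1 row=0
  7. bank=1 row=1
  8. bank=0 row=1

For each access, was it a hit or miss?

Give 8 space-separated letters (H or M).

Answer: M M M M H H M M

Derivation:
Acc 1: bank1 row1 -> MISS (open row1); precharges=0
Acc 2: bank0 row3 -> MISS (open row3); precharges=0
Acc 3: bank1 row0 -> MISS (open row0); precharges=1
Acc 4: bank0 row0 -> MISS (open row0); precharges=2
Acc 5: bank1 row0 -> HIT
Acc 6: bank1 row0 -> HIT
Acc 7: bank1 row1 -> MISS (open row1); precharges=3
Acc 8: bank0 row1 -> MISS (open row1); precharges=4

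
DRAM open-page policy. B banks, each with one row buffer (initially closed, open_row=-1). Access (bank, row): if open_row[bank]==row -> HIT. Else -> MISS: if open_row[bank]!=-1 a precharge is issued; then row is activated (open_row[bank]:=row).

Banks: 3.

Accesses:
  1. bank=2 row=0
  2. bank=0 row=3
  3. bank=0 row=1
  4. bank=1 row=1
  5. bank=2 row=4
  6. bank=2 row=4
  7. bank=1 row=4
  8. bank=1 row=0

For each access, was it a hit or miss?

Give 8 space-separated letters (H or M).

Answer: M M M M M H M M

Derivation:
Acc 1: bank2 row0 -> MISS (open row0); precharges=0
Acc 2: bank0 row3 -> MISS (open row3); precharges=0
Acc 3: bank0 row1 -> MISS (open row1); precharges=1
Acc 4: bank1 row1 -> MISS (open row1); precharges=1
Acc 5: bank2 row4 -> MISS (open row4); precharges=2
Acc 6: bank2 row4 -> HIT
Acc 7: bank1 row4 -> MISS (open row4); precharges=3
Acc 8: bank1 row0 -> MISS (open row0); precharges=4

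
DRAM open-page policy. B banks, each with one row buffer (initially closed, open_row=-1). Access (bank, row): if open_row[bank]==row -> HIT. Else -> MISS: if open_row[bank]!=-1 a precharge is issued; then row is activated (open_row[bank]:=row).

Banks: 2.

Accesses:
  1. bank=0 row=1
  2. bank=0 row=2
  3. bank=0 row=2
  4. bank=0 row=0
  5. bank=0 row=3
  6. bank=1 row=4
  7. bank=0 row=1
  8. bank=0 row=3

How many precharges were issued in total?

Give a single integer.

Acc 1: bank0 row1 -> MISS (open row1); precharges=0
Acc 2: bank0 row2 -> MISS (open row2); precharges=1
Acc 3: bank0 row2 -> HIT
Acc 4: bank0 row0 -> MISS (open row0); precharges=2
Acc 5: bank0 row3 -> MISS (open row3); precharges=3
Acc 6: bank1 row4 -> MISS (open row4); precharges=3
Acc 7: bank0 row1 -> MISS (open row1); precharges=4
Acc 8: bank0 row3 -> MISS (open row3); precharges=5

Answer: 5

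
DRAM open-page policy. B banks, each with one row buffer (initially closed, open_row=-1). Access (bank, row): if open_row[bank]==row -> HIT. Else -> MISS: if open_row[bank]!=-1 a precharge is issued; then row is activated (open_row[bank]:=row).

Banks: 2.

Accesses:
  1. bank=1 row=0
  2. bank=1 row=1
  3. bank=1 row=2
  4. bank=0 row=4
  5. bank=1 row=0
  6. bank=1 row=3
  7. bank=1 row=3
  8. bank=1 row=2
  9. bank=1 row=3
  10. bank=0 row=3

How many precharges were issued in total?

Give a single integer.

Acc 1: bank1 row0 -> MISS (open row0); precharges=0
Acc 2: bank1 row1 -> MISS (open row1); precharges=1
Acc 3: bank1 row2 -> MISS (open row2); precharges=2
Acc 4: bank0 row4 -> MISS (open row4); precharges=2
Acc 5: bank1 row0 -> MISS (open row0); precharges=3
Acc 6: bank1 row3 -> MISS (open row3); precharges=4
Acc 7: bank1 row3 -> HIT
Acc 8: bank1 row2 -> MISS (open row2); precharges=5
Acc 9: bank1 row3 -> MISS (open row3); precharges=6
Acc 10: bank0 row3 -> MISS (open row3); precharges=7

Answer: 7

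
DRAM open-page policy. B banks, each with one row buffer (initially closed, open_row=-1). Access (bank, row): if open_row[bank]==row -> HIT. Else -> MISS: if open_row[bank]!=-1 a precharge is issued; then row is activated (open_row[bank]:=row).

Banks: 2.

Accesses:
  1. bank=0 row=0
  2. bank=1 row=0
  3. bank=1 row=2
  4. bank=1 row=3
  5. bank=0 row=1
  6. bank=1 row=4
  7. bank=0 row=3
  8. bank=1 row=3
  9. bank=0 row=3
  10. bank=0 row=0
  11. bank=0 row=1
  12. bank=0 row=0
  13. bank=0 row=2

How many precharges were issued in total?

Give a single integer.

Acc 1: bank0 row0 -> MISS (open row0); precharges=0
Acc 2: bank1 row0 -> MISS (open row0); precharges=0
Acc 3: bank1 row2 -> MISS (open row2); precharges=1
Acc 4: bank1 row3 -> MISS (open row3); precharges=2
Acc 5: bank0 row1 -> MISS (open row1); precharges=3
Acc 6: bank1 row4 -> MISS (open row4); precharges=4
Acc 7: bank0 row3 -> MISS (open row3); precharges=5
Acc 8: bank1 row3 -> MISS (open row3); precharges=6
Acc 9: bank0 row3 -> HIT
Acc 10: bank0 row0 -> MISS (open row0); precharges=7
Acc 11: bank0 row1 -> MISS (open row1); precharges=8
Acc 12: bank0 row0 -> MISS (open row0); precharges=9
Acc 13: bank0 row2 -> MISS (open row2); precharges=10

Answer: 10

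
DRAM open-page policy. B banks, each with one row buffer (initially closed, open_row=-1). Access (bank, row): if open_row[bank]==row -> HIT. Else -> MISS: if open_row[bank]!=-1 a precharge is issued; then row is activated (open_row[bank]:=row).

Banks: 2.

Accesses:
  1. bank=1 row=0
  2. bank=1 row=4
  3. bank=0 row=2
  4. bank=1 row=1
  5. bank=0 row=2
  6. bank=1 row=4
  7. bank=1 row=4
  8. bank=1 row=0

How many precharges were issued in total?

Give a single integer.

Acc 1: bank1 row0 -> MISS (open row0); precharges=0
Acc 2: bank1 row4 -> MISS (open row4); precharges=1
Acc 3: bank0 row2 -> MISS (open row2); precharges=1
Acc 4: bank1 row1 -> MISS (open row1); precharges=2
Acc 5: bank0 row2 -> HIT
Acc 6: bank1 row4 -> MISS (open row4); precharges=3
Acc 7: bank1 row4 -> HIT
Acc 8: bank1 row0 -> MISS (open row0); precharges=4

Answer: 4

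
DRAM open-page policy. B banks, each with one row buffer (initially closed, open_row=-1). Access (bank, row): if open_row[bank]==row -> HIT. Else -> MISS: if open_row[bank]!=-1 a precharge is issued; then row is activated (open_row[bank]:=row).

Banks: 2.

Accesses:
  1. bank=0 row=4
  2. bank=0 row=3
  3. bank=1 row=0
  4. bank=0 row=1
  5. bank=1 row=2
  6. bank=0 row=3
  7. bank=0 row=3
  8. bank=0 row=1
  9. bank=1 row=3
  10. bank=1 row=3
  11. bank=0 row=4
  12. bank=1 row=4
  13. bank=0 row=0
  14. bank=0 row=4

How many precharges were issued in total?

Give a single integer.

Answer: 10

Derivation:
Acc 1: bank0 row4 -> MISS (open row4); precharges=0
Acc 2: bank0 row3 -> MISS (open row3); precharges=1
Acc 3: bank1 row0 -> MISS (open row0); precharges=1
Acc 4: bank0 row1 -> MISS (open row1); precharges=2
Acc 5: bank1 row2 -> MISS (open row2); precharges=3
Acc 6: bank0 row3 -> MISS (open row3); precharges=4
Acc 7: bank0 row3 -> HIT
Acc 8: bank0 row1 -> MISS (open row1); precharges=5
Acc 9: bank1 row3 -> MISS (open row3); precharges=6
Acc 10: bank1 row3 -> HIT
Acc 11: bank0 row4 -> MISS (open row4); precharges=7
Acc 12: bank1 row4 -> MISS (open row4); precharges=8
Acc 13: bank0 row0 -> MISS (open row0); precharges=9
Acc 14: bank0 row4 -> MISS (open row4); precharges=10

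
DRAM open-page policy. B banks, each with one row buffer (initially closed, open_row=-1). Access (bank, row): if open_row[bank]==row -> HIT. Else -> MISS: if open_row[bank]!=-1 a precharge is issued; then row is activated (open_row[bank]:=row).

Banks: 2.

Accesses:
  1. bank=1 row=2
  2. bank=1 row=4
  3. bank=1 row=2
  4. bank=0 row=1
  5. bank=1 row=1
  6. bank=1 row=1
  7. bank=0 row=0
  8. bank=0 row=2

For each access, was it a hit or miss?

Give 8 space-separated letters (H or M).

Acc 1: bank1 row2 -> MISS (open row2); precharges=0
Acc 2: bank1 row4 -> MISS (open row4); precharges=1
Acc 3: bank1 row2 -> MISS (open row2); precharges=2
Acc 4: bank0 row1 -> MISS (open row1); precharges=2
Acc 5: bank1 row1 -> MISS (open row1); precharges=3
Acc 6: bank1 row1 -> HIT
Acc 7: bank0 row0 -> MISS (open row0); precharges=4
Acc 8: bank0 row2 -> MISS (open row2); precharges=5

Answer: M M M M M H M M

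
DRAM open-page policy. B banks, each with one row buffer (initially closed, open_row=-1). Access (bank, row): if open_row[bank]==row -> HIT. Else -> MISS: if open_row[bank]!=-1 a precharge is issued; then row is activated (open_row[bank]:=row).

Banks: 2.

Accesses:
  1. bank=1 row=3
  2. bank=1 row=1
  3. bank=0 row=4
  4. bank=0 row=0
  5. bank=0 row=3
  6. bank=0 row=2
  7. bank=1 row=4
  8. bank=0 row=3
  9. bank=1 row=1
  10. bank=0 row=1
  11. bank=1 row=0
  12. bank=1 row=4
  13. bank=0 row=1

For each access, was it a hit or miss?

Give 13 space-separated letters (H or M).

Answer: M M M M M M M M M M M M H

Derivation:
Acc 1: bank1 row3 -> MISS (open row3); precharges=0
Acc 2: bank1 row1 -> MISS (open row1); precharges=1
Acc 3: bank0 row4 -> MISS (open row4); precharges=1
Acc 4: bank0 row0 -> MISS (open row0); precharges=2
Acc 5: bank0 row3 -> MISS (open row3); precharges=3
Acc 6: bank0 row2 -> MISS (open row2); precharges=4
Acc 7: bank1 row4 -> MISS (open row4); precharges=5
Acc 8: bank0 row3 -> MISS (open row3); precharges=6
Acc 9: bank1 row1 -> MISS (open row1); precharges=7
Acc 10: bank0 row1 -> MISS (open row1); precharges=8
Acc 11: bank1 row0 -> MISS (open row0); precharges=9
Acc 12: bank1 row4 -> MISS (open row4); precharges=10
Acc 13: bank0 row1 -> HIT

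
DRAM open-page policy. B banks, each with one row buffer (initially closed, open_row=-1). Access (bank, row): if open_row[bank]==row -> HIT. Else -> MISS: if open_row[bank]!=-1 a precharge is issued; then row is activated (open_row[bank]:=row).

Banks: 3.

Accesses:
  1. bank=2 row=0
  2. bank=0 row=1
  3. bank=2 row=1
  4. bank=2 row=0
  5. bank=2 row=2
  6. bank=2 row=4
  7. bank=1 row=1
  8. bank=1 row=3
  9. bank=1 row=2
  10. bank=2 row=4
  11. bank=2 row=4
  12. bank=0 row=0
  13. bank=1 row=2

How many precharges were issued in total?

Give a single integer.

Answer: 7

Derivation:
Acc 1: bank2 row0 -> MISS (open row0); precharges=0
Acc 2: bank0 row1 -> MISS (open row1); precharges=0
Acc 3: bank2 row1 -> MISS (open row1); precharges=1
Acc 4: bank2 row0 -> MISS (open row0); precharges=2
Acc 5: bank2 row2 -> MISS (open row2); precharges=3
Acc 6: bank2 row4 -> MISS (open row4); precharges=4
Acc 7: bank1 row1 -> MISS (open row1); precharges=4
Acc 8: bank1 row3 -> MISS (open row3); precharges=5
Acc 9: bank1 row2 -> MISS (open row2); precharges=6
Acc 10: bank2 row4 -> HIT
Acc 11: bank2 row4 -> HIT
Acc 12: bank0 row0 -> MISS (open row0); precharges=7
Acc 13: bank1 row2 -> HIT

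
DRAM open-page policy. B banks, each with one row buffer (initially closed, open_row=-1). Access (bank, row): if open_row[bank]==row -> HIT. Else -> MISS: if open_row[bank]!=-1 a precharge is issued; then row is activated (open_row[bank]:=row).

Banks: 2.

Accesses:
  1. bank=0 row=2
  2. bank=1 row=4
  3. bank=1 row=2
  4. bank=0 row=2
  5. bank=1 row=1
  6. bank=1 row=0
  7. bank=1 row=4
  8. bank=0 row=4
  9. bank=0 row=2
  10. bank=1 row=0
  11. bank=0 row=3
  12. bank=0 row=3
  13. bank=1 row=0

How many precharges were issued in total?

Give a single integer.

Acc 1: bank0 row2 -> MISS (open row2); precharges=0
Acc 2: bank1 row4 -> MISS (open row4); precharges=0
Acc 3: bank1 row2 -> MISS (open row2); precharges=1
Acc 4: bank0 row2 -> HIT
Acc 5: bank1 row1 -> MISS (open row1); precharges=2
Acc 6: bank1 row0 -> MISS (open row0); precharges=3
Acc 7: bank1 row4 -> MISS (open row4); precharges=4
Acc 8: bank0 row4 -> MISS (open row4); precharges=5
Acc 9: bank0 row2 -> MISS (open row2); precharges=6
Acc 10: bank1 row0 -> MISS (open row0); precharges=7
Acc 11: bank0 row3 -> MISS (open row3); precharges=8
Acc 12: bank0 row3 -> HIT
Acc 13: bank1 row0 -> HIT

Answer: 8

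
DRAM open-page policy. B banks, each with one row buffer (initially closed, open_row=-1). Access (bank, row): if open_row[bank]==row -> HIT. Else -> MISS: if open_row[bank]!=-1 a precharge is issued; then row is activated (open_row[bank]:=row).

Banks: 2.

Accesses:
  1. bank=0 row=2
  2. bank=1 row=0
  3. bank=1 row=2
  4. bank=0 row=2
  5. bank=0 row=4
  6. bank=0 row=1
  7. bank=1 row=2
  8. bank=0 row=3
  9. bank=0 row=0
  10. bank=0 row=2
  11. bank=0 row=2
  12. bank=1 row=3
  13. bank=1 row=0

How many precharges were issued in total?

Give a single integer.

Acc 1: bank0 row2 -> MISS (open row2); precharges=0
Acc 2: bank1 row0 -> MISS (open row0); precharges=0
Acc 3: bank1 row2 -> MISS (open row2); precharges=1
Acc 4: bank0 row2 -> HIT
Acc 5: bank0 row4 -> MISS (open row4); precharges=2
Acc 6: bank0 row1 -> MISS (open row1); precharges=3
Acc 7: bank1 row2 -> HIT
Acc 8: bank0 row3 -> MISS (open row3); precharges=4
Acc 9: bank0 row0 -> MISS (open row0); precharges=5
Acc 10: bank0 row2 -> MISS (open row2); precharges=6
Acc 11: bank0 row2 -> HIT
Acc 12: bank1 row3 -> MISS (open row3); precharges=7
Acc 13: bank1 row0 -> MISS (open row0); precharges=8

Answer: 8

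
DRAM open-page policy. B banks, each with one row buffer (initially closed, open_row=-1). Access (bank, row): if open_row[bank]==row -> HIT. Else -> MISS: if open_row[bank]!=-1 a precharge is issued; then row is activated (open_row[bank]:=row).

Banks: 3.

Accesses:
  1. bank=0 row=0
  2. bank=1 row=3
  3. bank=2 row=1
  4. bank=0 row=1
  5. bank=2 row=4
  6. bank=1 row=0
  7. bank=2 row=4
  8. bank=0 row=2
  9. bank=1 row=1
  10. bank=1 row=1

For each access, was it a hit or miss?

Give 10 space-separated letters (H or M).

Answer: M M M M M M H M M H

Derivation:
Acc 1: bank0 row0 -> MISS (open row0); precharges=0
Acc 2: bank1 row3 -> MISS (open row3); precharges=0
Acc 3: bank2 row1 -> MISS (open row1); precharges=0
Acc 4: bank0 row1 -> MISS (open row1); precharges=1
Acc 5: bank2 row4 -> MISS (open row4); precharges=2
Acc 6: bank1 row0 -> MISS (open row0); precharges=3
Acc 7: bank2 row4 -> HIT
Acc 8: bank0 row2 -> MISS (open row2); precharges=4
Acc 9: bank1 row1 -> MISS (open row1); precharges=5
Acc 10: bank1 row1 -> HIT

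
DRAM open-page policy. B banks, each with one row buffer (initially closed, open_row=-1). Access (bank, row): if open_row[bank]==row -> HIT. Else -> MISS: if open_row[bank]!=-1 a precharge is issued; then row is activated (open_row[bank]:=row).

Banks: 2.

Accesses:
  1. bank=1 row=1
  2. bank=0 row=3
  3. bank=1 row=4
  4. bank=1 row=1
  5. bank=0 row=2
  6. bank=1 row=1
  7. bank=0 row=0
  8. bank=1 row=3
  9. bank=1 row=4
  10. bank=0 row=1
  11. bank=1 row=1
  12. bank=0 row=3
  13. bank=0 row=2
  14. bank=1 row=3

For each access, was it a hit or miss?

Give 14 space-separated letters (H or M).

Answer: M M M M M H M M M M M M M M

Derivation:
Acc 1: bank1 row1 -> MISS (open row1); precharges=0
Acc 2: bank0 row3 -> MISS (open row3); precharges=0
Acc 3: bank1 row4 -> MISS (open row4); precharges=1
Acc 4: bank1 row1 -> MISS (open row1); precharges=2
Acc 5: bank0 row2 -> MISS (open row2); precharges=3
Acc 6: bank1 row1 -> HIT
Acc 7: bank0 row0 -> MISS (open row0); precharges=4
Acc 8: bank1 row3 -> MISS (open row3); precharges=5
Acc 9: bank1 row4 -> MISS (open row4); precharges=6
Acc 10: bank0 row1 -> MISS (open row1); precharges=7
Acc 11: bank1 row1 -> MISS (open row1); precharges=8
Acc 12: bank0 row3 -> MISS (open row3); precharges=9
Acc 13: bank0 row2 -> MISS (open row2); precharges=10
Acc 14: bank1 row3 -> MISS (open row3); precharges=11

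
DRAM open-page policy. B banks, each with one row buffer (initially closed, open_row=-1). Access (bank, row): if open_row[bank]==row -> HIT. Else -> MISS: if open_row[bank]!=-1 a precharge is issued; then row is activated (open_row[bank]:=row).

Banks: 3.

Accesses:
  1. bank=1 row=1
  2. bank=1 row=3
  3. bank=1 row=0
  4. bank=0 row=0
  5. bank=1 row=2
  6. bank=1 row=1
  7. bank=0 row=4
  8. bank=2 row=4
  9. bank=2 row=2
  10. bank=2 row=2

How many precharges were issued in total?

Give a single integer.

Acc 1: bank1 row1 -> MISS (open row1); precharges=0
Acc 2: bank1 row3 -> MISS (open row3); precharges=1
Acc 3: bank1 row0 -> MISS (open row0); precharges=2
Acc 4: bank0 row0 -> MISS (open row0); precharges=2
Acc 5: bank1 row2 -> MISS (open row2); precharges=3
Acc 6: bank1 row1 -> MISS (open row1); precharges=4
Acc 7: bank0 row4 -> MISS (open row4); precharges=5
Acc 8: bank2 row4 -> MISS (open row4); precharges=5
Acc 9: bank2 row2 -> MISS (open row2); precharges=6
Acc 10: bank2 row2 -> HIT

Answer: 6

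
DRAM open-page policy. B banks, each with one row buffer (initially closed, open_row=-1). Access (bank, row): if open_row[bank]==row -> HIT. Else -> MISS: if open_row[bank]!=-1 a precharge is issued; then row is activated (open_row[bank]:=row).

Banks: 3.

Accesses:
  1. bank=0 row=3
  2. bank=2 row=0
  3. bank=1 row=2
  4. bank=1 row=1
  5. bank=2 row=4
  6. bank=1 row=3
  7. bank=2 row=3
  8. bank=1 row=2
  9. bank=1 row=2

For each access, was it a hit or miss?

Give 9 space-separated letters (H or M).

Answer: M M M M M M M M H

Derivation:
Acc 1: bank0 row3 -> MISS (open row3); precharges=0
Acc 2: bank2 row0 -> MISS (open row0); precharges=0
Acc 3: bank1 row2 -> MISS (open row2); precharges=0
Acc 4: bank1 row1 -> MISS (open row1); precharges=1
Acc 5: bank2 row4 -> MISS (open row4); precharges=2
Acc 6: bank1 row3 -> MISS (open row3); precharges=3
Acc 7: bank2 row3 -> MISS (open row3); precharges=4
Acc 8: bank1 row2 -> MISS (open row2); precharges=5
Acc 9: bank1 row2 -> HIT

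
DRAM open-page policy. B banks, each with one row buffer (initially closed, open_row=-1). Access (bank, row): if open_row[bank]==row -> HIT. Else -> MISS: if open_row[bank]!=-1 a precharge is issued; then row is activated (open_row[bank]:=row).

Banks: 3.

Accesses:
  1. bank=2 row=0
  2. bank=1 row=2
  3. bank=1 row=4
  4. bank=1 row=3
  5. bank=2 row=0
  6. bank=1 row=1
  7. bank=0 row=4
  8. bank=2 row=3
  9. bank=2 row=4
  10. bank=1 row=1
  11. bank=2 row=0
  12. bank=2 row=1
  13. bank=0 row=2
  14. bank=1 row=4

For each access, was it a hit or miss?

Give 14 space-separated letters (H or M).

Answer: M M M M H M M M M H M M M M

Derivation:
Acc 1: bank2 row0 -> MISS (open row0); precharges=0
Acc 2: bank1 row2 -> MISS (open row2); precharges=0
Acc 3: bank1 row4 -> MISS (open row4); precharges=1
Acc 4: bank1 row3 -> MISS (open row3); precharges=2
Acc 5: bank2 row0 -> HIT
Acc 6: bank1 row1 -> MISS (open row1); precharges=3
Acc 7: bank0 row4 -> MISS (open row4); precharges=3
Acc 8: bank2 row3 -> MISS (open row3); precharges=4
Acc 9: bank2 row4 -> MISS (open row4); precharges=5
Acc 10: bank1 row1 -> HIT
Acc 11: bank2 row0 -> MISS (open row0); precharges=6
Acc 12: bank2 row1 -> MISS (open row1); precharges=7
Acc 13: bank0 row2 -> MISS (open row2); precharges=8
Acc 14: bank1 row4 -> MISS (open row4); precharges=9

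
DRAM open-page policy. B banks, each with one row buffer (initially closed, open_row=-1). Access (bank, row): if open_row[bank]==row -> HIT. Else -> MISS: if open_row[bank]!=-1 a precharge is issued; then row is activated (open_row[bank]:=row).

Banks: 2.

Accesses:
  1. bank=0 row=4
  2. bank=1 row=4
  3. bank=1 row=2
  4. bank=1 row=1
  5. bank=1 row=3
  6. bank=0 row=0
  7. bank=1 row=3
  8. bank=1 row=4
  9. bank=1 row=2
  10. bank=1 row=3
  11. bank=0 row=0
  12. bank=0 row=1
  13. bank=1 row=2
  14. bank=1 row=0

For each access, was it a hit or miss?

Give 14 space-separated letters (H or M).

Answer: M M M M M M H M M M H M M M

Derivation:
Acc 1: bank0 row4 -> MISS (open row4); precharges=0
Acc 2: bank1 row4 -> MISS (open row4); precharges=0
Acc 3: bank1 row2 -> MISS (open row2); precharges=1
Acc 4: bank1 row1 -> MISS (open row1); precharges=2
Acc 5: bank1 row3 -> MISS (open row3); precharges=3
Acc 6: bank0 row0 -> MISS (open row0); precharges=4
Acc 7: bank1 row3 -> HIT
Acc 8: bank1 row4 -> MISS (open row4); precharges=5
Acc 9: bank1 row2 -> MISS (open row2); precharges=6
Acc 10: bank1 row3 -> MISS (open row3); precharges=7
Acc 11: bank0 row0 -> HIT
Acc 12: bank0 row1 -> MISS (open row1); precharges=8
Acc 13: bank1 row2 -> MISS (open row2); precharges=9
Acc 14: bank1 row0 -> MISS (open row0); precharges=10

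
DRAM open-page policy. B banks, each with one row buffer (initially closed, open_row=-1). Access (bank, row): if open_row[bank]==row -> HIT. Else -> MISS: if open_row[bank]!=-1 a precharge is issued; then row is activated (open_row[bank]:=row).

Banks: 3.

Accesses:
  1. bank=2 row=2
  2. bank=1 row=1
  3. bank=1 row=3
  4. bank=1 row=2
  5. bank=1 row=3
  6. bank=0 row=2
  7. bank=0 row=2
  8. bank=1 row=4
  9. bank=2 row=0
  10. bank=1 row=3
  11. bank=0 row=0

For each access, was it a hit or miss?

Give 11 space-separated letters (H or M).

Acc 1: bank2 row2 -> MISS (open row2); precharges=0
Acc 2: bank1 row1 -> MISS (open row1); precharges=0
Acc 3: bank1 row3 -> MISS (open row3); precharges=1
Acc 4: bank1 row2 -> MISS (open row2); precharges=2
Acc 5: bank1 row3 -> MISS (open row3); precharges=3
Acc 6: bank0 row2 -> MISS (open row2); precharges=3
Acc 7: bank0 row2 -> HIT
Acc 8: bank1 row4 -> MISS (open row4); precharges=4
Acc 9: bank2 row0 -> MISS (open row0); precharges=5
Acc 10: bank1 row3 -> MISS (open row3); precharges=6
Acc 11: bank0 row0 -> MISS (open row0); precharges=7

Answer: M M M M M M H M M M M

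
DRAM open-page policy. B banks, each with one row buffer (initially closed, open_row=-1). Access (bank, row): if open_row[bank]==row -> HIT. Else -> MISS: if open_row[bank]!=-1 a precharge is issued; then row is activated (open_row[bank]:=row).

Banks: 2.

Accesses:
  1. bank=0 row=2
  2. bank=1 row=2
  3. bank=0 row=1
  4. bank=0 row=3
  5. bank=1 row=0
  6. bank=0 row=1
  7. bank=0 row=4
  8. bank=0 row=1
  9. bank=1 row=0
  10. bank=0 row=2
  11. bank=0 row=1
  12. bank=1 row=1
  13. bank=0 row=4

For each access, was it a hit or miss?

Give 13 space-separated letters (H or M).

Answer: M M M M M M M M H M M M M

Derivation:
Acc 1: bank0 row2 -> MISS (open row2); precharges=0
Acc 2: bank1 row2 -> MISS (open row2); precharges=0
Acc 3: bank0 row1 -> MISS (open row1); precharges=1
Acc 4: bank0 row3 -> MISS (open row3); precharges=2
Acc 5: bank1 row0 -> MISS (open row0); precharges=3
Acc 6: bank0 row1 -> MISS (open row1); precharges=4
Acc 7: bank0 row4 -> MISS (open row4); precharges=5
Acc 8: bank0 row1 -> MISS (open row1); precharges=6
Acc 9: bank1 row0 -> HIT
Acc 10: bank0 row2 -> MISS (open row2); precharges=7
Acc 11: bank0 row1 -> MISS (open row1); precharges=8
Acc 12: bank1 row1 -> MISS (open row1); precharges=9
Acc 13: bank0 row4 -> MISS (open row4); precharges=10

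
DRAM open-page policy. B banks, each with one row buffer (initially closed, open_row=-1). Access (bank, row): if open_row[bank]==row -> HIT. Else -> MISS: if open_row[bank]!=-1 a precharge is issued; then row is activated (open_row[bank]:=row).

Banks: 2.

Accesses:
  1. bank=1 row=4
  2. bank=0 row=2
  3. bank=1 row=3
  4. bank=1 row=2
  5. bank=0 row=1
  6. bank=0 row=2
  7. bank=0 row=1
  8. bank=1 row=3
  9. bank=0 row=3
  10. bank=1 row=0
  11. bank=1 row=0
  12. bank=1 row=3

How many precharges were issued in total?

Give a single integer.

Acc 1: bank1 row4 -> MISS (open row4); precharges=0
Acc 2: bank0 row2 -> MISS (open row2); precharges=0
Acc 3: bank1 row3 -> MISS (open row3); precharges=1
Acc 4: bank1 row2 -> MISS (open row2); precharges=2
Acc 5: bank0 row1 -> MISS (open row1); precharges=3
Acc 6: bank0 row2 -> MISS (open row2); precharges=4
Acc 7: bank0 row1 -> MISS (open row1); precharges=5
Acc 8: bank1 row3 -> MISS (open row3); precharges=6
Acc 9: bank0 row3 -> MISS (open row3); precharges=7
Acc 10: bank1 row0 -> MISS (open row0); precharges=8
Acc 11: bank1 row0 -> HIT
Acc 12: bank1 row3 -> MISS (open row3); precharges=9

Answer: 9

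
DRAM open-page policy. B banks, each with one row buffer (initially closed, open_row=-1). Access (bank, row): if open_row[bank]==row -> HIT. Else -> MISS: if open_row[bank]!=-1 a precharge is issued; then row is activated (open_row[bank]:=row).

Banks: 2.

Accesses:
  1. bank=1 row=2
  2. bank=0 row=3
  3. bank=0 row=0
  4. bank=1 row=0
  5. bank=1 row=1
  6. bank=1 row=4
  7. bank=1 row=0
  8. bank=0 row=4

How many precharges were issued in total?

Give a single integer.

Acc 1: bank1 row2 -> MISS (open row2); precharges=0
Acc 2: bank0 row3 -> MISS (open row3); precharges=0
Acc 3: bank0 row0 -> MISS (open row0); precharges=1
Acc 4: bank1 row0 -> MISS (open row0); precharges=2
Acc 5: bank1 row1 -> MISS (open row1); precharges=3
Acc 6: bank1 row4 -> MISS (open row4); precharges=4
Acc 7: bank1 row0 -> MISS (open row0); precharges=5
Acc 8: bank0 row4 -> MISS (open row4); precharges=6

Answer: 6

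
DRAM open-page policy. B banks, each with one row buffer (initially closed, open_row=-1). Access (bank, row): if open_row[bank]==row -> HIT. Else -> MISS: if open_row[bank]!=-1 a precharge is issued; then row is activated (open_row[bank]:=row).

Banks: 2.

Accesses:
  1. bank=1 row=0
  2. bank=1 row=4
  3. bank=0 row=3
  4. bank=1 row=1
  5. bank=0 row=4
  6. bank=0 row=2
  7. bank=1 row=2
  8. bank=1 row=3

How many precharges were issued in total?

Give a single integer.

Answer: 6

Derivation:
Acc 1: bank1 row0 -> MISS (open row0); precharges=0
Acc 2: bank1 row4 -> MISS (open row4); precharges=1
Acc 3: bank0 row3 -> MISS (open row3); precharges=1
Acc 4: bank1 row1 -> MISS (open row1); precharges=2
Acc 5: bank0 row4 -> MISS (open row4); precharges=3
Acc 6: bank0 row2 -> MISS (open row2); precharges=4
Acc 7: bank1 row2 -> MISS (open row2); precharges=5
Acc 8: bank1 row3 -> MISS (open row3); precharges=6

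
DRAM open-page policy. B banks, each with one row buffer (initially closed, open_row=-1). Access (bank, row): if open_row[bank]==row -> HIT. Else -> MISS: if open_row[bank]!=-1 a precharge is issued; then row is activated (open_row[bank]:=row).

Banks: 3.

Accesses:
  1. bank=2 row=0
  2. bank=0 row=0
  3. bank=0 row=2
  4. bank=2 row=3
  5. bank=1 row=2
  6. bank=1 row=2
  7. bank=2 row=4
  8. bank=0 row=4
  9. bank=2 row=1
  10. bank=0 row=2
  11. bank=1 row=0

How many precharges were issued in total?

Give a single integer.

Acc 1: bank2 row0 -> MISS (open row0); precharges=0
Acc 2: bank0 row0 -> MISS (open row0); precharges=0
Acc 3: bank0 row2 -> MISS (open row2); precharges=1
Acc 4: bank2 row3 -> MISS (open row3); precharges=2
Acc 5: bank1 row2 -> MISS (open row2); precharges=2
Acc 6: bank1 row2 -> HIT
Acc 7: bank2 row4 -> MISS (open row4); precharges=3
Acc 8: bank0 row4 -> MISS (open row4); precharges=4
Acc 9: bank2 row1 -> MISS (open row1); precharges=5
Acc 10: bank0 row2 -> MISS (open row2); precharges=6
Acc 11: bank1 row0 -> MISS (open row0); precharges=7

Answer: 7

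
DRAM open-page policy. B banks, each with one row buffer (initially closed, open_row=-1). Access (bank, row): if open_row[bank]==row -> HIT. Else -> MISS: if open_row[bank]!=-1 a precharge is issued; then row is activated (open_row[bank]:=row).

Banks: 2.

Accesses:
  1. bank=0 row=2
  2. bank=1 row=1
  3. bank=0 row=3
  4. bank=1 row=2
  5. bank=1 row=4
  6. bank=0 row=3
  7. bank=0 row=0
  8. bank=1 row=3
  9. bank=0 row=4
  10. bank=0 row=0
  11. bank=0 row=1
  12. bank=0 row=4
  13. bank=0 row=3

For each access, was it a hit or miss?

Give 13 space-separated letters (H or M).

Answer: M M M M M H M M M M M M M

Derivation:
Acc 1: bank0 row2 -> MISS (open row2); precharges=0
Acc 2: bank1 row1 -> MISS (open row1); precharges=0
Acc 3: bank0 row3 -> MISS (open row3); precharges=1
Acc 4: bank1 row2 -> MISS (open row2); precharges=2
Acc 5: bank1 row4 -> MISS (open row4); precharges=3
Acc 6: bank0 row3 -> HIT
Acc 7: bank0 row0 -> MISS (open row0); precharges=4
Acc 8: bank1 row3 -> MISS (open row3); precharges=5
Acc 9: bank0 row4 -> MISS (open row4); precharges=6
Acc 10: bank0 row0 -> MISS (open row0); precharges=7
Acc 11: bank0 row1 -> MISS (open row1); precharges=8
Acc 12: bank0 row4 -> MISS (open row4); precharges=9
Acc 13: bank0 row3 -> MISS (open row3); precharges=10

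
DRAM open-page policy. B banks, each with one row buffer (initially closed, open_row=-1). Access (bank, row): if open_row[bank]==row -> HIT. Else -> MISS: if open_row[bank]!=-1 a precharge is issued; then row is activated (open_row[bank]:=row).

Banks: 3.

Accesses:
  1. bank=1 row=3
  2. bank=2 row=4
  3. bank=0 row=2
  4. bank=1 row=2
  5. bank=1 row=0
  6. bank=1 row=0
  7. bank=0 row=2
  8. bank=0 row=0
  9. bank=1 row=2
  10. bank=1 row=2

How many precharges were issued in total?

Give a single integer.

Acc 1: bank1 row3 -> MISS (open row3); precharges=0
Acc 2: bank2 row4 -> MISS (open row4); precharges=0
Acc 3: bank0 row2 -> MISS (open row2); precharges=0
Acc 4: bank1 row2 -> MISS (open row2); precharges=1
Acc 5: bank1 row0 -> MISS (open row0); precharges=2
Acc 6: bank1 row0 -> HIT
Acc 7: bank0 row2 -> HIT
Acc 8: bank0 row0 -> MISS (open row0); precharges=3
Acc 9: bank1 row2 -> MISS (open row2); precharges=4
Acc 10: bank1 row2 -> HIT

Answer: 4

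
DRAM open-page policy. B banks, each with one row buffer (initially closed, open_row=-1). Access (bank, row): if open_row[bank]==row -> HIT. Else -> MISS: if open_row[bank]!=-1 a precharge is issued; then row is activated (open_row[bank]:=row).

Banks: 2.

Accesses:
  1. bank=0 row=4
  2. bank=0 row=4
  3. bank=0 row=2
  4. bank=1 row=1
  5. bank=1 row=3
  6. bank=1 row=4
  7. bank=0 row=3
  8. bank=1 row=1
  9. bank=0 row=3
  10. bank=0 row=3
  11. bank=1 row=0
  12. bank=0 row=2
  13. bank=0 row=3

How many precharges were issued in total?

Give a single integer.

Answer: 8

Derivation:
Acc 1: bank0 row4 -> MISS (open row4); precharges=0
Acc 2: bank0 row4 -> HIT
Acc 3: bank0 row2 -> MISS (open row2); precharges=1
Acc 4: bank1 row1 -> MISS (open row1); precharges=1
Acc 5: bank1 row3 -> MISS (open row3); precharges=2
Acc 6: bank1 row4 -> MISS (open row4); precharges=3
Acc 7: bank0 row3 -> MISS (open row3); precharges=4
Acc 8: bank1 row1 -> MISS (open row1); precharges=5
Acc 9: bank0 row3 -> HIT
Acc 10: bank0 row3 -> HIT
Acc 11: bank1 row0 -> MISS (open row0); precharges=6
Acc 12: bank0 row2 -> MISS (open row2); precharges=7
Acc 13: bank0 row3 -> MISS (open row3); precharges=8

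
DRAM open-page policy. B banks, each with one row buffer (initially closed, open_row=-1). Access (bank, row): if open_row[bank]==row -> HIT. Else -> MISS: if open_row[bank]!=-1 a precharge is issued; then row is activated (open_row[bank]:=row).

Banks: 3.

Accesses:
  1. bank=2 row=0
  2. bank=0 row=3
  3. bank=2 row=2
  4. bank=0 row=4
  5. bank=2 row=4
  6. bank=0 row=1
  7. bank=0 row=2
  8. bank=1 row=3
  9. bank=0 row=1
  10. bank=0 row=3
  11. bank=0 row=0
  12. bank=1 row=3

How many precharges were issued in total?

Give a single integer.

Answer: 8

Derivation:
Acc 1: bank2 row0 -> MISS (open row0); precharges=0
Acc 2: bank0 row3 -> MISS (open row3); precharges=0
Acc 3: bank2 row2 -> MISS (open row2); precharges=1
Acc 4: bank0 row4 -> MISS (open row4); precharges=2
Acc 5: bank2 row4 -> MISS (open row4); precharges=3
Acc 6: bank0 row1 -> MISS (open row1); precharges=4
Acc 7: bank0 row2 -> MISS (open row2); precharges=5
Acc 8: bank1 row3 -> MISS (open row3); precharges=5
Acc 9: bank0 row1 -> MISS (open row1); precharges=6
Acc 10: bank0 row3 -> MISS (open row3); precharges=7
Acc 11: bank0 row0 -> MISS (open row0); precharges=8
Acc 12: bank1 row3 -> HIT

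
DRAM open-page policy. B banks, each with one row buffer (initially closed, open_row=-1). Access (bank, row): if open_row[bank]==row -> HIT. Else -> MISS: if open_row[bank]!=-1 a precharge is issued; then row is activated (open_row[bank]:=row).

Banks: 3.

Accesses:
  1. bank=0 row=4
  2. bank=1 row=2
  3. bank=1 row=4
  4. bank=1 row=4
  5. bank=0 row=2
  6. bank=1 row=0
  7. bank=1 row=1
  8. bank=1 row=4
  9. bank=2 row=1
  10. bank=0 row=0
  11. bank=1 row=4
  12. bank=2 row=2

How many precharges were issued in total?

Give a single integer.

Acc 1: bank0 row4 -> MISS (open row4); precharges=0
Acc 2: bank1 row2 -> MISS (open row2); precharges=0
Acc 3: bank1 row4 -> MISS (open row4); precharges=1
Acc 4: bank1 row4 -> HIT
Acc 5: bank0 row2 -> MISS (open row2); precharges=2
Acc 6: bank1 row0 -> MISS (open row0); precharges=3
Acc 7: bank1 row1 -> MISS (open row1); precharges=4
Acc 8: bank1 row4 -> MISS (open row4); precharges=5
Acc 9: bank2 row1 -> MISS (open row1); precharges=5
Acc 10: bank0 row0 -> MISS (open row0); precharges=6
Acc 11: bank1 row4 -> HIT
Acc 12: bank2 row2 -> MISS (open row2); precharges=7

Answer: 7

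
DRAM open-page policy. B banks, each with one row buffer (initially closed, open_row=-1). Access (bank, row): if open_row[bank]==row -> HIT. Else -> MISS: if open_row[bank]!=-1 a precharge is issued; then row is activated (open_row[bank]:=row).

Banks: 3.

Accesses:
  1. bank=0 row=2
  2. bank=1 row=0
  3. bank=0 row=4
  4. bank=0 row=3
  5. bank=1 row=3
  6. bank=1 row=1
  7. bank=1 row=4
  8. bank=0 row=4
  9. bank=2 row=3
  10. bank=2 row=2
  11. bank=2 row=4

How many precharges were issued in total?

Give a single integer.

Acc 1: bank0 row2 -> MISS (open row2); precharges=0
Acc 2: bank1 row0 -> MISS (open row0); precharges=0
Acc 3: bank0 row4 -> MISS (open row4); precharges=1
Acc 4: bank0 row3 -> MISS (open row3); precharges=2
Acc 5: bank1 row3 -> MISS (open row3); precharges=3
Acc 6: bank1 row1 -> MISS (open row1); precharges=4
Acc 7: bank1 row4 -> MISS (open row4); precharges=5
Acc 8: bank0 row4 -> MISS (open row4); precharges=6
Acc 9: bank2 row3 -> MISS (open row3); precharges=6
Acc 10: bank2 row2 -> MISS (open row2); precharges=7
Acc 11: bank2 row4 -> MISS (open row4); precharges=8

Answer: 8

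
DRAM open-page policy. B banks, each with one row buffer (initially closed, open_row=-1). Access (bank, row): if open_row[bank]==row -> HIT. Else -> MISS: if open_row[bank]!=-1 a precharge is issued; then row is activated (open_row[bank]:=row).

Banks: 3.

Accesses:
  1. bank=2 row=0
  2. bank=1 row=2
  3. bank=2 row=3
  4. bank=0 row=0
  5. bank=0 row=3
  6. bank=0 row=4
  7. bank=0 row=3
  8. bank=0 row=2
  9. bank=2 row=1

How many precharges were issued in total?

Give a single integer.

Answer: 6

Derivation:
Acc 1: bank2 row0 -> MISS (open row0); precharges=0
Acc 2: bank1 row2 -> MISS (open row2); precharges=0
Acc 3: bank2 row3 -> MISS (open row3); precharges=1
Acc 4: bank0 row0 -> MISS (open row0); precharges=1
Acc 5: bank0 row3 -> MISS (open row3); precharges=2
Acc 6: bank0 row4 -> MISS (open row4); precharges=3
Acc 7: bank0 row3 -> MISS (open row3); precharges=4
Acc 8: bank0 row2 -> MISS (open row2); precharges=5
Acc 9: bank2 row1 -> MISS (open row1); precharges=6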